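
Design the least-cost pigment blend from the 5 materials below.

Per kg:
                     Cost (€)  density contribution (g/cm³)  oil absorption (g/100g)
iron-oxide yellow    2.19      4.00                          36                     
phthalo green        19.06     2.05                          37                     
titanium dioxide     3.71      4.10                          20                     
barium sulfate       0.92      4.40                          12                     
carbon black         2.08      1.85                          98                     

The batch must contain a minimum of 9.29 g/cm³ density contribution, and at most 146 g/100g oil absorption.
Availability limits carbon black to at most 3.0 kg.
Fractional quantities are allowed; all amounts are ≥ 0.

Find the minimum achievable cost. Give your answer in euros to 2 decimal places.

This is a linear program. Let x1 = kg of iron-oxide yellow, x2 = kg of phthalo green, x3 = kg of titanium dioxide, x4 = kg of barium sulfate, x5 = kg of carbon black.
Minimise 2.19x1 + 19.06x2 + 3.71x3 + 0.92x4 + 2.08x5 subject to:
  4x1 + 2.05x2 + 4.1x3 + 4.4x4 + 1.85x5 ≥ 9.29   (density contribution)
  36x1 + 37x2 + 20x3 + 12x4 + 98x5 ≤ 146   (oil absorption)
  x5 ≤ 3
  x1, x2, x3, x4, x5 ≥ 0.
The cheapest feasible vertex uses only barium sulfate; iron-oxide yellow, phthalo green, titanium dioxide, carbon black are not used. Binding constraint: density contribution.
So barium sulfate = 2.111 kg.
Objective = 0.92·2.111 = 1.9421.

€1.94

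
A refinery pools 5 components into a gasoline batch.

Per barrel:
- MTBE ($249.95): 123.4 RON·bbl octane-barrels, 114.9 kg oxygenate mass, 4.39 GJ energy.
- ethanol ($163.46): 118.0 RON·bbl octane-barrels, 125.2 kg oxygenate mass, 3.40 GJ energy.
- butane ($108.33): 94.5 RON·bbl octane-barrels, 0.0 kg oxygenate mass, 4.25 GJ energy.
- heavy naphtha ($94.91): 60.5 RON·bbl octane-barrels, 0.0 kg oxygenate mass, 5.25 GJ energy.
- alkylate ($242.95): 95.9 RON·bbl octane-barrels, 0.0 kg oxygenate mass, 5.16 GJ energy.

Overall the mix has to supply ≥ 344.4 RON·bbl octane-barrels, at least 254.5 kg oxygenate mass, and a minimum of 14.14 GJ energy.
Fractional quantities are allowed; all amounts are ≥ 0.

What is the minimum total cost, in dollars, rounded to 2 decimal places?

Let x1 = barrels of MTBE, x2 = barrels of ethanol, x3 = barrels of butane, x4 = barrels of heavy naphtha, x5 = barrels of alkylate.
Minimize 249.95x1 + 163.46x2 + 108.33x3 + 94.91x4 + 242.95x5 subject to:
  123.4x1 + 118x2 + 94.5x3 + 60.5x4 + 95.9x5 ≥ 344.4   (octane-barrels)
  114.9x1 + 125.2x2 ≥ 254.5   (oxygenate mass)
  4.39x1 + 3.4x2 + 4.25x3 + 5.25x4 + 5.16x5 ≥ 14.14   (energy)
  x1, x2, x3, x4, x5 ≥ 0.
The optimal basis is {ethanol, butane, heavy naphtha}; MTBE, alkylate drop out. Binding constraints: octane-barrels, oxygenate mass, energy.
That vertex is x2 = 2.03275, x3 = 0.46644, x4 = 0.999293.
Cost = 163.46·2.03275 + 108.33·0.46644 + 94.91·0.999293 = 477.6457.

$477.65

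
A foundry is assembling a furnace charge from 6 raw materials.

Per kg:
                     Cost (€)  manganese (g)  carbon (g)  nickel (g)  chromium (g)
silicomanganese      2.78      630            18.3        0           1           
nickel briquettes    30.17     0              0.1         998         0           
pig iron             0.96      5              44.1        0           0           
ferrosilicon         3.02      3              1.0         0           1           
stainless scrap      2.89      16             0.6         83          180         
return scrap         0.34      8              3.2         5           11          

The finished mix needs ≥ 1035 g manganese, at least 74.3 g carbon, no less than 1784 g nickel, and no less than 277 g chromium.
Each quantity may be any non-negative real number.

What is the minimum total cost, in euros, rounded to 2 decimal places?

Let x1 = kg of silicomanganese, x2 = kg of nickel briquettes, x3 = kg of pig iron, x4 = kg of ferrosilicon, x5 = kg of stainless scrap, x6 = kg of return scrap.
Minimize 2.78x1 + 30.17x2 + 0.96x3 + 3.02x4 + 2.89x5 + 0.34x6 s.t.:
  630x1 + 5x3 + 3x4 + 16x5 + 8x6 ≥ 1035   (manganese)
  18.3x1 + 0.1x2 + 44.1x3 + 1x4 + 0.6x5 + 3.2x6 ≥ 74.3   (carbon)
  998x2 + 83x5 + 5x6 ≥ 1784   (nickel)
  1x1 + 1x4 + 180x5 + 11x6 ≥ 277   (chromium)
  x1, x2, x3, x4, x5, x6 ≥ 0.
The cheapest feasible vertex uses only silicomanganese, nickel briquettes, pig iron, stainless scrap; ferrosilicon, return scrap are not used. Binding constraints: manganese, carbon, nickel, chromium.
Optimal quantities: silicomanganese = 1.5961 kg, nickel briquettes = 1.6603 kg, pig iron = 0.99791 kg, stainless scrap = 1.53 kg.
Hence cost = 2.78·1.5961 + 30.17·1.6603 + 0.96·0.99791 + 2.89·1.53 = €59.9081.

€59.91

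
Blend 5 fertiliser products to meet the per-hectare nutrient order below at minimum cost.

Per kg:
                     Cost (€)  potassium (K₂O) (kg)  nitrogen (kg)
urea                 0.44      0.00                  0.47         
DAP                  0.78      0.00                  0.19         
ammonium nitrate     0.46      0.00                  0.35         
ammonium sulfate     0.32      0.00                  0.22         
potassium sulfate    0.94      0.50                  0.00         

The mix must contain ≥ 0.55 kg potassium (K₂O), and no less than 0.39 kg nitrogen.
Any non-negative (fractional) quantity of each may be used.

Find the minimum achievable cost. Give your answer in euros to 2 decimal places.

€1.40

Treat it as an LP. Let x1 = kg of urea, x2 = kg of DAP, x3 = kg of ammonium nitrate, x4 = kg of ammonium sulfate, x5 = kg of potassium sulfate.
Minimize 0.44x1 + 0.78x2 + 0.46x3 + 0.32x4 + 0.94x5 s.t.:
  0.5x5 ≥ 0.55   (potassium (K₂O))
  0.47x1 + 0.19x2 + 0.35x3 + 0.22x4 ≥ 0.39   (nitrogen)
  x1, x2, x3, x4, x5 ≥ 0.
At the optimum only urea, potassium sulfate are positive (DAP, ammonium nitrate, ammonium sulfate = 0). There the potassium (K₂O) and nitrogen constraints are tight.
That vertex is x1 = 0.8298, x5 = 1.1.
Hence cost = 0.44·0.8298 + 0.94·1.1 = €1.3991.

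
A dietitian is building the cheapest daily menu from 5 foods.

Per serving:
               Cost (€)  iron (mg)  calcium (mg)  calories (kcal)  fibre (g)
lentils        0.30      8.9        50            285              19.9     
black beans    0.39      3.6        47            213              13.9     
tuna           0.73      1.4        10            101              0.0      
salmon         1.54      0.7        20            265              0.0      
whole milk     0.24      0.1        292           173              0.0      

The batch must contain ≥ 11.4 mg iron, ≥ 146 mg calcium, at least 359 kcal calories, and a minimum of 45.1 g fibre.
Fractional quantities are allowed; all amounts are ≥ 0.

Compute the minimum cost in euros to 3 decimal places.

Let x1 = servings of lentils, x2 = servings of black beans, x3 = servings of tuna, x4 = servings of salmon, x5 = servings of whole milk.
Minimise 0.3x1 + 0.39x2 + 0.73x3 + 1.54x4 + 0.24x5 s.t.:
  8.9x1 + 3.6x2 + 1.4x3 + 0.7x4 + 0.1x5 ≥ 11.4   (iron)
  50x1 + 47x2 + 10x3 + 20x4 + 292x5 ≥ 146   (calcium)
  285x1 + 213x2 + 101x3 + 265x4 + 173x5 ≥ 359   (calories)
  19.9x1 + 13.9x2 ≥ 45.1   (fibre)
  x1, x2, x3, x4, x5 ≥ 0.
The cheapest feasible vertex uses only lentils, whole milk; black beans, tuna, salmon are not used. There the calcium and fibre constraints are tight.
Optimal quantities: lentils = 2.266 servings, whole milk = 0.1119 servings.
Cost = 0.3·2.266 + 0.24·0.1119 = 0.70666.

€0.707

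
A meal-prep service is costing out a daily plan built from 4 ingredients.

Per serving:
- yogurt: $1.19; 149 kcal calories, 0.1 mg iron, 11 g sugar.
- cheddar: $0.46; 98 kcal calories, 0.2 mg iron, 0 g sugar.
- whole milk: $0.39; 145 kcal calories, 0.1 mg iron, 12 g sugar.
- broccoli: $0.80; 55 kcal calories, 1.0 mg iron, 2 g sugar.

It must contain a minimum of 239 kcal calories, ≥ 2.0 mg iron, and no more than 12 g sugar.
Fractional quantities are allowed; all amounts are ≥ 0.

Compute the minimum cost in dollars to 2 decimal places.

Let x1 = servings of yogurt, x2 = servings of cheddar, x3 = servings of whole milk, x4 = servings of broccoli.
min 1.19x1 + 0.46x2 + 0.39x3 + 0.8x4 subject to:
  149x1 + 98x2 + 145x3 + 55x4 ≥ 239   (calories)
  0.1x1 + 0.2x2 + 0.1x3 + 1x4 ≥ 2   (iron)
  11x1 + 12x3 + 2x4 ≤ 12   (sugar)
  x1, x2, x3, x4 ≥ 0.
At the optimum only cheddar, whole milk, broccoli are positive (yogurt = 0). There the calories, iron, sugar constraints are tight.
Solving gives x2 = 0.3753, x3 = 0.6907, x4 = 1.856.
Cost = 0.46·0.3753 + 0.39·0.6907 + 0.8·1.856 = 1.9268.

$1.93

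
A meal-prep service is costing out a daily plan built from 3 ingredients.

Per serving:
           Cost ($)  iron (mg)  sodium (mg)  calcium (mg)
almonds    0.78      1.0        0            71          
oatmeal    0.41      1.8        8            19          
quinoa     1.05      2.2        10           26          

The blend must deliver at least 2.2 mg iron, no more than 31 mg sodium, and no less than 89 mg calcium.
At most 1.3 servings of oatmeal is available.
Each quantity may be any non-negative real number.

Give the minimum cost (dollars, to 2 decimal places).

Treat it as an LP. Let x1 = servings of almonds, x2 = servings of oatmeal, x3 = servings of quinoa.
Minimise 0.78x1 + 0.41x2 + 1.05x3 s.t.:
  1x1 + 1.8x2 + 2.2x3 ≥ 2.2   (iron)
  8x2 + 10x3 ≤ 31   (sodium)
  71x1 + 19x2 + 26x3 ≥ 89   (calcium)
  x2 ≤ 1.3
  x1, x2, x3 ≥ 0.
The cheapest feasible vertex uses only almonds, oatmeal; quinoa is not used. The iron and calcium requirements are met with equality.
That vertex is x1 = 1.088, x2 = 0.6176.
Hence cost = 0.78·1.088 + 0.41·0.6176 = $1.1019.

$1.10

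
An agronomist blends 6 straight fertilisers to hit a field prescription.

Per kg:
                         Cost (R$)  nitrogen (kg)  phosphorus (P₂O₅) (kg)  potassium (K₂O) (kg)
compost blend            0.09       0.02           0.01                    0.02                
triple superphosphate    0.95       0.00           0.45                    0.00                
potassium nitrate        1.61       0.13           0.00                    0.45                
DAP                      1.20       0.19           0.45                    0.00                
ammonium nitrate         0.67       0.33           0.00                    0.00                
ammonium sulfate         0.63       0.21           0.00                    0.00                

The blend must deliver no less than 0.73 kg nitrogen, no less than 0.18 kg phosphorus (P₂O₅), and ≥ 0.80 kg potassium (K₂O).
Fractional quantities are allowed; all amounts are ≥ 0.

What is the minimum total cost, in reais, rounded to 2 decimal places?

Set it up as a linear program. Let x1 = kg of compost blend, x2 = kg of triple superphosphate, x3 = kg of potassium nitrate, x4 = kg of DAP, x5 = kg of ammonium nitrate, x6 = kg of ammonium sulfate.
min 0.09x1 + 0.95x2 + 1.61x3 + 1.2x4 + 0.67x5 + 0.63x6 subject to:
  0.02x1 + 0.13x3 + 0.19x4 + 0.33x5 + 0.21x6 ≥ 0.73   (nitrogen)
  0.01x1 + 0.45x2 + 0.45x4 ≥ 0.18   (phosphorus (P₂O₅))
  0.02x1 + 0.45x3 ≥ 0.8   (potassium (K₂O))
  x1, x2, x3, x4, x5, x6 ≥ 0.
The minimum-cost mix takes nothing from triple superphosphate, DAP, ammonium nitrate, ammonium sulfate — only compost blend, potassium nitrate. The nitrogen and potassium (K₂O) requirements are met with equality.
Optimal quantities: compost blend = 35.08 kg, potassium nitrate = 0.2187 kg.
Objective = 0.09·35.08 + 1.61·0.2187 = 3.5093.

R$3.51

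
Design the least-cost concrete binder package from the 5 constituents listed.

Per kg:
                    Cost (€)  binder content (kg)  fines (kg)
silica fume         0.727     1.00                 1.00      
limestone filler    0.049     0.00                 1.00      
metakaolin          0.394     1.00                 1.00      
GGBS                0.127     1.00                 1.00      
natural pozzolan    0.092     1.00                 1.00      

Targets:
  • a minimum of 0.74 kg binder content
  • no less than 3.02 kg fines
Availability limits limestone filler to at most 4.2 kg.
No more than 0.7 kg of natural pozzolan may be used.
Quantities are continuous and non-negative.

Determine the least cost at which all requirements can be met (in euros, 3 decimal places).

Treat it as an LP. Let x1 = kg of silica fume, x2 = kg of limestone filler, x3 = kg of metakaolin, x4 = kg of GGBS, x5 = kg of natural pozzolan.
Minimize 0.727x1 + 0.049x2 + 0.394x3 + 0.127x4 + 0.092x5 with:
  1x1 + 1x3 + 1x4 + 1x5 ≥ 0.74   (binder content)
  1x1 + 1x2 + 1x3 + 1x4 + 1x5 ≥ 3.02   (fines)
  x2 ≤ 4.2
  x5 ≤ 0.7
  x1, x2, x3, x4, x5 ≥ 0.
The cheapest feasible vertex uses only limestone filler, GGBS, natural pozzolan; silica fume, metakaolin are not used. The binder content, fines, the natural pozzolan cap requirements are met with equality.
Solving gives x2 = 2.28, x4 = 0.04, x5 = 0.7.
Objective = 0.049·2.28 + 0.127·0.04 + 0.092·0.7 = 0.18120.

€0.181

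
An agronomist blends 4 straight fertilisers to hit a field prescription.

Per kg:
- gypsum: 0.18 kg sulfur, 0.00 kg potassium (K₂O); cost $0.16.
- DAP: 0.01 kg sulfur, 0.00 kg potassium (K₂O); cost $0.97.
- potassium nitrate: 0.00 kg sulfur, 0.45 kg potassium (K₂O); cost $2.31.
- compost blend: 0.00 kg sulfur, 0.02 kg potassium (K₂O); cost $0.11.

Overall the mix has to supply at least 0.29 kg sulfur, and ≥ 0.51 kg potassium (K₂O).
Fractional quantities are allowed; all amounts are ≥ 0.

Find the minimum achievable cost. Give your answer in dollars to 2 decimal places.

Set it up as a linear program. Let x1 = kg of gypsum, x2 = kg of DAP, x3 = kg of potassium nitrate, x4 = kg of compost blend.
min 0.16x1 + 0.97x2 + 2.31x3 + 0.11x4 s.t.:
  0.18x1 + 0.01x2 ≥ 0.29   (sulfur)
  0.45x3 + 0.02x4 ≥ 0.51   (potassium (K₂O))
  x1, x2, x3, x4 ≥ 0.
The optimal basis is {gypsum, potassium nitrate}; DAP, compost blend drop out. The sulfur and potassium (K₂O) requirements are met with equality.
Optimal quantities: gypsum = 1.6111 kg, potassium nitrate = 1.1333 kg.
Total cost: 0.16·1.6111 + 2.31·1.1333 = 2.8757.

$2.88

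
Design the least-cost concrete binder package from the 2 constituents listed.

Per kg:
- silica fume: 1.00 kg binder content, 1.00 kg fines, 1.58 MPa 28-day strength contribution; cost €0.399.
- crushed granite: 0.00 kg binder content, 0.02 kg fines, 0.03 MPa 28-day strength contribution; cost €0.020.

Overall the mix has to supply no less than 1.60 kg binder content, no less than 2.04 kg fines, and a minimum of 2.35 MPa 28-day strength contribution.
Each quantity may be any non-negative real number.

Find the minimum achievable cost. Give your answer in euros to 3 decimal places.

Let x1 = kg of silica fume, x2 = kg of crushed granite.
min 0.399x1 + 0.02x2 subject to:
  1x1 ≥ 1.6   (binder content)
  1x1 + 0.02x2 ≥ 2.04   (fines)
  1.58x1 + 0.03x2 ≥ 2.35   (28-day strength contribution)
  x1, x2 ≥ 0.
At the optimum only silica fume is positive (crushed granite = 0). Binding constraint: fines.
So silica fume = 2.04 kg.
Total cost: 0.399·2.04 = 0.81396.

€0.814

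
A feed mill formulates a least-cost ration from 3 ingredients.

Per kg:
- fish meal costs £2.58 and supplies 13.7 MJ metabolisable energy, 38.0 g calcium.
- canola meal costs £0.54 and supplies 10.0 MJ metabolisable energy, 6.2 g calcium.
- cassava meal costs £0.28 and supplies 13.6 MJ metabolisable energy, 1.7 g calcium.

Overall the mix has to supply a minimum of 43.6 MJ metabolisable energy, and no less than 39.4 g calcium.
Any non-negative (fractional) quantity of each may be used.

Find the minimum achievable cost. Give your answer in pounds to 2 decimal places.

£3.05

Set it up as a linear program. Let x1 = kg of fish meal, x2 = kg of canola meal, x3 = kg of cassava meal.
min 2.58x1 + 0.54x2 + 0.28x3 s.t.:
  13.7x1 + 10x2 + 13.6x3 ≥ 43.6   (metabolisable energy)
  38x1 + 6.2x2 + 1.7x3 ≥ 39.4   (calcium)
  x1, x2, x3 ≥ 0.
The cheapest feasible vertex uses only fish meal, cassava meal; canola meal is not used. Binding constraints: metabolisable energy and calcium.
So fish meal = 0.9356 kg, cassava meal = 2.263 kg.
Cost = 2.58·0.9356 + 0.28·2.263 = 3.0475.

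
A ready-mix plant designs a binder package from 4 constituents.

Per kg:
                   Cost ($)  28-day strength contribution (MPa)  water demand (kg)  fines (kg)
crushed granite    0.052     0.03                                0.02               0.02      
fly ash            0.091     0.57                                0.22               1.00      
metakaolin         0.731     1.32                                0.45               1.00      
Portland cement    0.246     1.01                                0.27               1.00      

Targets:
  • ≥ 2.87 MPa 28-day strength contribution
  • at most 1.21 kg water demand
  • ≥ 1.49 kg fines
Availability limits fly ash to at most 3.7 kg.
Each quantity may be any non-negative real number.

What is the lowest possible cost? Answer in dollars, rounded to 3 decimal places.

$0.522

Let x1 = kg of crushed granite, x2 = kg of fly ash, x3 = kg of metakaolin, x4 = kg of Portland cement.
Minimise 0.052x1 + 0.091x2 + 0.731x3 + 0.246x4 s.t.:
  0.03x1 + 0.57x2 + 1.32x3 + 1.01x4 ≥ 2.87   (28-day strength contribution)
  0.02x1 + 0.22x2 + 0.45x3 + 0.27x4 ≤ 1.21   (water demand)
  0.02x1 + 1x2 + 1x3 + 1x4 ≥ 1.49   (fines)
  x2 ≤ 3.7
  x1, x2, x3, x4 ≥ 0.
The cheapest feasible vertex uses only fly ash, Portland cement; crushed granite, metakaolin are not used. The 28-day strength contribution and the fly ash cap requirements are met with equality.
That vertex is x2 = 3.7, x4 = 0.7535.
Objective = 0.091·3.7 + 0.246·0.7535 = 0.52206.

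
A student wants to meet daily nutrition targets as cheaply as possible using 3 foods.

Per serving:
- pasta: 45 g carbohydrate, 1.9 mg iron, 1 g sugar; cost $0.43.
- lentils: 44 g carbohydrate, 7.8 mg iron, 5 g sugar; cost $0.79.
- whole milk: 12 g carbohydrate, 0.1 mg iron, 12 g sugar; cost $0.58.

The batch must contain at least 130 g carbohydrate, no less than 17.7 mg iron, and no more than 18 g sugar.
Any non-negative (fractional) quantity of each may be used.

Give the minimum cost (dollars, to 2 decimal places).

Set it up as a linear program. Let x1 = servings of pasta, x2 = servings of lentils, x3 = servings of whole milk.
min 0.43x1 + 0.79x2 + 0.58x3 s.t.:
  45x1 + 44x2 + 12x3 ≥ 130   (carbohydrate)
  1.9x1 + 7.8x2 + 0.1x3 ≥ 17.7   (iron)
  1x1 + 5x2 + 12x3 ≤ 18   (sugar)
  x1, x2, x3 ≥ 0.
The minimum-cost mix takes nothing from whole milk — only pasta, lentils. There the carbohydrate and iron constraints are tight.
So pasta = 0.8796 servings, lentils = 2.055 servings.
Objective = 0.43·0.8796 + 0.79·2.055 = 2.0017.

$2.00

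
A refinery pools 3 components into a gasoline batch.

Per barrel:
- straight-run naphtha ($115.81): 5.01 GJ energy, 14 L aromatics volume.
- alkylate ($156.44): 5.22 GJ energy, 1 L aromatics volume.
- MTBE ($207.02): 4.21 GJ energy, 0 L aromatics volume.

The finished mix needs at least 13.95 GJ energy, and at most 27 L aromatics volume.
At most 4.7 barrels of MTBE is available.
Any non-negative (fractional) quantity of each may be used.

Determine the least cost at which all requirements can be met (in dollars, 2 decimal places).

Let x1 = barrels of straight-run naphtha, x2 = barrels of alkylate, x3 = barrels of MTBE.
min 115.81x1 + 156.44x2 + 207.02x3 subject to:
  5.01x1 + 5.22x2 + 4.21x3 ≥ 13.95   (energy)
  14x1 + 1x2 ≤ 27   (aromatics volume)
  x3 ≤ 4.7
  x1, x2, x3 ≥ 0.
The cheapest feasible vertex uses only straight-run naphtha, alkylate; MTBE is not used. The energy and aromatics volume requirements are met with equality.
So straight-run naphtha = 1.8656 barrels, alkylate = 0.88189 barrels.
Cost = 115.81·1.8656 + 156.44·0.88189 = 354.0180.

$354.02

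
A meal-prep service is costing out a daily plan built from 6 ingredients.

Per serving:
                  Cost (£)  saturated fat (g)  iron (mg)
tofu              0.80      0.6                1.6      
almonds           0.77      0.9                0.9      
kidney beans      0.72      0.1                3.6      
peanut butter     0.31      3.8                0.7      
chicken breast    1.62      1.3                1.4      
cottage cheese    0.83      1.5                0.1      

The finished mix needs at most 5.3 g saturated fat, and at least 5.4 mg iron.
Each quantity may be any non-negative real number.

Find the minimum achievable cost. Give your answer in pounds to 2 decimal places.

£1.08

Let x1 = servings of tofu, x2 = servings of almonds, x3 = servings of kidney beans, x4 = servings of peanut butter, x5 = servings of chicken breast, x6 = servings of cottage cheese.
min 0.8x1 + 0.77x2 + 0.72x3 + 0.31x4 + 1.62x5 + 0.83x6 subject to:
  0.6x1 + 0.9x2 + 0.1x3 + 3.8x4 + 1.3x5 + 1.5x6 ≤ 5.3   (saturated fat)
  1.6x1 + 0.9x2 + 3.6x3 + 0.7x4 + 1.4x5 + 0.1x6 ≥ 5.4   (iron)
  x1, x2, x3, x4, x5, x6 ≥ 0.
The cheapest feasible vertex uses only kidney beans; tofu, almonds, peanut butter, chicken breast, cottage cheese are not used. There the iron constraint is tight.
That vertex is x3 = 1.5.
Hence cost = 0.72·1.5 = £1.0800.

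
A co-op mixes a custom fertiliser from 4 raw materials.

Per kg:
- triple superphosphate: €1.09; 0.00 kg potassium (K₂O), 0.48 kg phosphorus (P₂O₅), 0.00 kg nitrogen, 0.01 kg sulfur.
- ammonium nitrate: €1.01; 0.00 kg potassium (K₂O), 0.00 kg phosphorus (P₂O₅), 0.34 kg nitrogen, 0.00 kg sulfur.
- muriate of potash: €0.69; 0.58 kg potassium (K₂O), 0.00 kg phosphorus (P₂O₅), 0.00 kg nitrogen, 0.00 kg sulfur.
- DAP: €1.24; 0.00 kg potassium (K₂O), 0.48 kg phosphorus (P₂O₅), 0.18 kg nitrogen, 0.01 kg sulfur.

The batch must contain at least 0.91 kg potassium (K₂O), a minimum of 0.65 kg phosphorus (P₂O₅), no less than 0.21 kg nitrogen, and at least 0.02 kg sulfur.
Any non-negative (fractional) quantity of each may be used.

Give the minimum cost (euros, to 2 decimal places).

This is a linear program. Let x1 = kg of triple superphosphate, x2 = kg of ammonium nitrate, x3 = kg of muriate of potash, x4 = kg of DAP.
Minimise 1.09x1 + 1.01x2 + 0.69x3 + 1.24x4 s.t.:
  0.58x3 ≥ 0.91   (potassium (K₂O))
  0.48x1 + 0.48x4 ≥ 0.65   (phosphorus (P₂O₅))
  0.34x2 + 0.18x4 ≥ 0.21   (nitrogen)
  0.01x1 + 0.01x4 ≥ 0.02   (sulfur)
  x1, x2, x3, x4 ≥ 0.
The cheapest feasible vertex uses only triple superphosphate, muriate of potash, DAP; ammonium nitrate is not used. Binding constraints: potassium (K₂O), nitrogen, sulfur.
Optimal quantities: triple superphosphate = 0.8333 kg, muriate of potash = 1.569 kg, DAP = 1.167 kg.
Total cost: 1.09·0.8333 + 0.69·1.569 + 1.24·1.167 = 3.4380.

€3.44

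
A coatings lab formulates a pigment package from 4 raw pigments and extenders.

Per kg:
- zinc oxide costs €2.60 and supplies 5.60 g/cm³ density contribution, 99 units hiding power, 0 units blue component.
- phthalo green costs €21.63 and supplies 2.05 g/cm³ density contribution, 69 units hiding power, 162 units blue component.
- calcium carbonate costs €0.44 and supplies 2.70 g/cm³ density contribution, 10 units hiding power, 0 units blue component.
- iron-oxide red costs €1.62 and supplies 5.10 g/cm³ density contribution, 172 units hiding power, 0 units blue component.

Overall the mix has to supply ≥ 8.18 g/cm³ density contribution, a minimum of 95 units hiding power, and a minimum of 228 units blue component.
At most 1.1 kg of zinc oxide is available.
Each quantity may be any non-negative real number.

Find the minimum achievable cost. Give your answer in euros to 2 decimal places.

Let x1 = kg of zinc oxide, x2 = kg of phthalo green, x3 = kg of calcium carbonate, x4 = kg of iron-oxide red.
Minimise 2.6x1 + 21.63x2 + 0.44x3 + 1.62x4 with:
  5.6x1 + 2.05x2 + 2.7x3 + 5.1x4 ≥ 8.18   (density contribution)
  99x1 + 69x2 + 10x3 + 172x4 ≥ 95   (hiding power)
  162x2 ≥ 228   (blue component)
  x1 ≤ 1.1
  x1, x2, x3, x4 ≥ 0.
At the optimum only phthalo green, calcium carbonate are positive (zinc oxide, iron-oxide red = 0). There the density contribution and blue component constraints are tight.
Solving gives x2 = 1.40741, x3 = 1.96104.
Objective = 21.63·1.40741 + 0.44·1.96104 = 31.3051.

€31.31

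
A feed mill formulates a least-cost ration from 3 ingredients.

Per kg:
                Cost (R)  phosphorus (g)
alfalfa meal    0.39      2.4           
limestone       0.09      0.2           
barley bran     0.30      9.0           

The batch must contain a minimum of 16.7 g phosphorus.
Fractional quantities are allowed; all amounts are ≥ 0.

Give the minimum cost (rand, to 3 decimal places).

Let x1 = kg of alfalfa meal, x2 = kg of limestone, x3 = kg of barley bran.
Minimise 0.39x1 + 0.09x2 + 0.3x3 subject to:
  2.4x1 + 0.2x2 + 9x3 ≥ 16.7   (phosphorus)
  x1, x2, x3 ≥ 0.
The cheapest feasible vertex uses only barley bran; alfalfa meal, limestone are not used. There the phosphorus constraint is tight.
Solving gives x3 = 1.856.
Objective = 0.3·1.856 = 0.55680.

R0.557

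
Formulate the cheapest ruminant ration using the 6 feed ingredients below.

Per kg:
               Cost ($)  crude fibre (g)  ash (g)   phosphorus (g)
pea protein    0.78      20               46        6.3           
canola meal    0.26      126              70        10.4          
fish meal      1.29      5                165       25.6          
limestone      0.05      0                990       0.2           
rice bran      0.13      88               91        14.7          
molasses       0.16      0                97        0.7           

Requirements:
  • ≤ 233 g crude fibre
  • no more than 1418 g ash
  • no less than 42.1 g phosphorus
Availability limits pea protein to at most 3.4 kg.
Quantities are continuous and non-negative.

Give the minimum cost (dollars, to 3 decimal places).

Let x1 = kg of pea protein, x2 = kg of canola meal, x3 = kg of fish meal, x4 = kg of limestone, x5 = kg of rice bran, x6 = kg of molasses.
Minimize 0.78x1 + 0.26x2 + 1.29x3 + 0.05x4 + 0.13x5 + 0.16x6 with:
  20x1 + 126x2 + 5x3 + 88x5 ≤ 233   (crude fibre)
  46x1 + 70x2 + 165x3 + 990x4 + 91x5 + 97x6 ≤ 1418   (ash)
  6.3x1 + 10.4x2 + 25.6x3 + 0.2x4 + 14.7x5 + 0.7x6 ≥ 42.1   (phosphorus)
  x1 ≤ 3.4
  x1, x2, x3, x4, x5, x6 ≥ 0.
The minimum-cost mix takes nothing from pea protein, canola meal, limestone, molasses — only fish meal, rice bran. The crude fibre and phosphorus requirements are met with equality.
So fish meal = 0.1283 kg, rice bran = 2.64 kg.
Total cost: 1.29·0.1283 + 0.13·2.64 = 0.50871.

$0.509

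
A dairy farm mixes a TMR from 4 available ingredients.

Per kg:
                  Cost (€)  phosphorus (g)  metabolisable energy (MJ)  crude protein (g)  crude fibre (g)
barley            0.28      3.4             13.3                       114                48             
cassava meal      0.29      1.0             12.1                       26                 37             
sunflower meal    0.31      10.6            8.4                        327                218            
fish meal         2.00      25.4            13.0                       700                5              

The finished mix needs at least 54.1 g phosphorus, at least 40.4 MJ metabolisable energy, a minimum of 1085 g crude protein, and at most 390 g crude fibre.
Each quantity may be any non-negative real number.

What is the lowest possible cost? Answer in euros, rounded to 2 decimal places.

Let x1 = kg of barley, x2 = kg of cassava meal, x3 = kg of sunflower meal, x4 = kg of fish meal.
Minimise 0.28x1 + 0.29x2 + 0.31x3 + 2x4 subject to:
  3.4x1 + 1x2 + 10.6x3 + 25.4x4 ≥ 54.1   (phosphorus)
  13.3x1 + 12.1x2 + 8.4x3 + 13x4 ≥ 40.4   (metabolisable energy)
  114x1 + 26x2 + 327x3 + 700x4 ≥ 1085   (crude protein)
  48x1 + 37x2 + 218x3 + 5x4 ≤ 390   (crude fibre)
  x1, x2, x3, x4 ≥ 0.
The minimum-cost mix takes nothing from cassava meal — only barley, sunflower meal, fish meal. The phosphorus, metabolisable energy, crude fibre requirements are met with equality.
Optimal quantities: barley = 0.6862 kg, sunflower meal = 1.607 kg, fish meal = 1.368 kg.
Objective = 0.28·0.6862 + 0.31·1.607 + 2·1.368 = 3.4263.

€3.43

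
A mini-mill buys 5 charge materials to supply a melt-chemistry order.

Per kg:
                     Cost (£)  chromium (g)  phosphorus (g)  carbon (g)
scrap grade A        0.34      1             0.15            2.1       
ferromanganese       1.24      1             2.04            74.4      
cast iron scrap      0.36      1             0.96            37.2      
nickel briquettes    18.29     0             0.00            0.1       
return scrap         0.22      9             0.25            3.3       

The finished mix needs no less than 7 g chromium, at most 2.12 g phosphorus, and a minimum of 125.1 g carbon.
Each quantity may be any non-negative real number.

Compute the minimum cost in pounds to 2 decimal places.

Let x1 = kg of scrap grade A, x2 = kg of ferromanganese, x3 = kg of cast iron scrap, x4 = kg of nickel briquettes, x5 = kg of return scrap.
Minimise 0.34x1 + 1.24x2 + 0.36x3 + 18.29x4 + 0.22x5 s.t.:
  1x1 + 1x2 + 1x3 + 9x5 ≥ 7   (chromium)
  0.15x1 + 2.04x2 + 0.96x3 + 0.25x5 ≤ 2.12   (phosphorus)
  2.1x1 + 74.4x2 + 37.2x3 + 0.1x4 + 3.3x5 ≥ 125.1   (carbon)
  x1, x2, x3, x4, x5 ≥ 0.
The minimum-cost mix takes nothing from scrap grade A, ferromanganese — only cast iron scrap, nickel briquettes, return scrap. There the chromium, phosphorus, carbon constraints are tight.
So cast iron scrap = 2.06555 kg, nickel briquettes = 464.521 kg, return scrap = 0.548272 kg.
Cost = 0.36·2.06555 + 18.29·464.521 + 0.22·0.548272 = 8496.9533.

£8496.95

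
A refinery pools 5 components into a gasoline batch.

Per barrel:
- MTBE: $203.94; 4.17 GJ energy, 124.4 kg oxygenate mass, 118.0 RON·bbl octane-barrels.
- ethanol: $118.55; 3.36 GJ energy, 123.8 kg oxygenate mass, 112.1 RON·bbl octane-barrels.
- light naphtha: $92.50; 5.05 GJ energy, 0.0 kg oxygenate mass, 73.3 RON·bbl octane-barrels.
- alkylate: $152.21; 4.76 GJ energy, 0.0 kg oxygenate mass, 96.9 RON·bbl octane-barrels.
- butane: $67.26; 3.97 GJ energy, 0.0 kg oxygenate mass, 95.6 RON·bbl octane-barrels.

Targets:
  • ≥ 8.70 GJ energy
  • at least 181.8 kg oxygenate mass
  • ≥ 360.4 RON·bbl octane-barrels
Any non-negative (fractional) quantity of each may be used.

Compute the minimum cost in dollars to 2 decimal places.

This is a linear program. Let x1 = barrels of MTBE, x2 = barrels of ethanol, x3 = barrels of light naphtha, x4 = barrels of alkylate, x5 = barrels of butane.
Minimise 203.94x1 + 118.55x2 + 92.5x3 + 152.21x4 + 67.26x5 s.t.:
  4.17x1 + 3.36x2 + 5.05x3 + 4.76x4 + 3.97x5 ≥ 8.7   (energy)
  124.4x1 + 123.8x2 ≥ 181.8   (oxygenate mass)
  118x1 + 112.1x2 + 73.3x3 + 96.9x4 + 95.6x5 ≥ 360.4   (octane-barrels)
  x1, x2, x3, x4, x5 ≥ 0.
The optimal basis is {ethanol, butane}; MTBE, light naphtha, alkylate drop out. The oxygenate mass and octane-barrels requirements are met with equality.
Solving gives x2 = 1.4685, x5 = 2.0479.
Objective = 118.55·1.4685 + 67.26·2.0479 = 311.8324.

$311.83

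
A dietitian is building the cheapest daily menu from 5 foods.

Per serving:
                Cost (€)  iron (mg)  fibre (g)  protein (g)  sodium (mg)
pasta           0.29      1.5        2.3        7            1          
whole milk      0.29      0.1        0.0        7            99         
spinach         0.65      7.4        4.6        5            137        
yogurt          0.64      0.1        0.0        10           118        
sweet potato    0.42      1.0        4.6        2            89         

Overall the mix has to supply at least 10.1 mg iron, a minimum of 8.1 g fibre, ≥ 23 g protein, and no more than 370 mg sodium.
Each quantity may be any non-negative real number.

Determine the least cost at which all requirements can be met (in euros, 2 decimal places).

Set it up as a linear program. Let x1 = servings of pasta, x2 = servings of whole milk, x3 = servings of spinach, x4 = servings of yogurt, x5 = servings of sweet potato.
Minimize 0.29x1 + 0.29x2 + 0.65x3 + 0.64x4 + 0.42x5 s.t.:
  1.5x1 + 0.1x2 + 7.4x3 + 0.1x4 + 1x5 ≥ 10.1   (iron)
  2.3x1 + 4.6x3 + 4.6x5 ≥ 8.1   (fibre)
  7x1 + 7x2 + 5x3 + 10x4 + 2x5 ≥ 23   (protein)
  1x1 + 99x2 + 137x3 + 118x4 + 89x5 ≤ 370   (sodium)
  x1, x2, x3, x4, x5 ≥ 0.
The cheapest feasible vertex uses only pasta, spinach; whole milk, yogurt, sweet potato are not used. There the iron and protein constraints are tight.
That vertex is x1 = 2.702, x3 = 0.8172.
Total cost: 0.29·2.702 + 0.65·0.8172 = 1.3148.

€1.31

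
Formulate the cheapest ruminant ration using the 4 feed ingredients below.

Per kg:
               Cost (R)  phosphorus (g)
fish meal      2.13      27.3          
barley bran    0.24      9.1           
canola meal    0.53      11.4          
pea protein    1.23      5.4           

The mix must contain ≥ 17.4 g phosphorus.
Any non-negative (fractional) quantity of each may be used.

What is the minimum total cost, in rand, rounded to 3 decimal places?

Treat it as an LP. Let x1 = kg of fish meal, x2 = kg of barley bran, x3 = kg of canola meal, x4 = kg of pea protein.
Minimize 2.13x1 + 0.24x2 + 0.53x3 + 1.23x4 subject to:
  27.3x1 + 9.1x2 + 11.4x3 + 5.4x4 ≥ 17.4   (phosphorus)
  x1, x2, x3, x4 ≥ 0.
The optimal basis is {barley bran}; fish meal, canola meal, pea protein drop out. The phosphorus requirement is met with equality.
So barley bran = 1.912 kg.
Hence cost = 0.24·1.912 = R0.45888.

R0.459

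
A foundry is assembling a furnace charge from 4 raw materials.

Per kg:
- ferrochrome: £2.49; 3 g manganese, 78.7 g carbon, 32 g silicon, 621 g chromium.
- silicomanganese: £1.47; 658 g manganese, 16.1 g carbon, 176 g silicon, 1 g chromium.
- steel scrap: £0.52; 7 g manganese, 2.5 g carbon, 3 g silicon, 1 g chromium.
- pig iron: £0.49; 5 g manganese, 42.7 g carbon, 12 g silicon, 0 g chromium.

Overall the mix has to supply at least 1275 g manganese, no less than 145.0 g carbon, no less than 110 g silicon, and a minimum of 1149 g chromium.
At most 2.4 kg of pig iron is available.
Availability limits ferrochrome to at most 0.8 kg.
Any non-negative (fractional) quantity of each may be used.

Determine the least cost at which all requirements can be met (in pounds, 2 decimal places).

Let x1 = kg of ferrochrome, x2 = kg of silicomanganese, x3 = kg of steel scrap, x4 = kg of pig iron.
Minimize 2.49x1 + 1.47x2 + 0.52x3 + 0.49x4 s.t.:
  3x1 + 658x2 + 7x3 + 5x4 ≥ 1275   (manganese)
  78.7x1 + 16.1x2 + 2.5x3 + 42.7x4 ≥ 145   (carbon)
  32x1 + 176x2 + 3x3 + 12x4 ≥ 110   (silicon)
  621x1 + 1x2 + 1x3 ≥ 1149   (chromium)
  x4 ≤ 2.4
  x1 ≤ 0.8
  x1, x2, x3, x4 ≥ 0.
The cheapest feasible vertex uses only ferrochrome, steel scrap; silicomanganese, pig iron are not used. Binding constraints: chromium and the ferrochrome cap.
So ferrochrome = 0.8 kg, steel scrap = 652.2 kg.
Hence cost = 2.49·0.8 + 0.52·652.2 = £341.1360.

£341.14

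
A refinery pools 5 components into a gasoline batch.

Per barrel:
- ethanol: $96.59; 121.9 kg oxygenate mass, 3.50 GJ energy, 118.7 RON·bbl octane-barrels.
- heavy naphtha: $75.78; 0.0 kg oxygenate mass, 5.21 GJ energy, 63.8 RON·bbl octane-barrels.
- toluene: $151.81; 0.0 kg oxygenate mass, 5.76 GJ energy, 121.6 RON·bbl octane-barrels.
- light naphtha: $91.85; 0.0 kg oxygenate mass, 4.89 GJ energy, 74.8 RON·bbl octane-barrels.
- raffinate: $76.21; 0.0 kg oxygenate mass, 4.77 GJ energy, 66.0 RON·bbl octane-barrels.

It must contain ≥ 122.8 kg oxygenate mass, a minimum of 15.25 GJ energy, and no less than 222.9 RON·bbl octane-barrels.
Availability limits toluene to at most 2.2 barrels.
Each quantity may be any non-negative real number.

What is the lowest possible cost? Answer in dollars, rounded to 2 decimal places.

This is a linear program. Let x1 = barrels of ethanol, x2 = barrels of heavy naphtha, x3 = barrels of toluene, x4 = barrels of light naphtha, x5 = barrels of raffinate.
Minimize 96.59x1 + 75.78x2 + 151.81x3 + 91.85x4 + 76.21x5 s.t.:
  121.9x1 ≥ 122.8   (oxygenate mass)
  3.5x1 + 5.21x2 + 5.76x3 + 4.89x4 + 4.77x5 ≥ 15.25   (energy)
  118.7x1 + 63.8x2 + 121.6x3 + 74.8x4 + 66x5 ≥ 222.9   (octane-barrels)
  x3 ≤ 2.2
  x1, x2, x3, x4, x5 ≥ 0.
The optimal basis is {ethanol, heavy naphtha}; toluene, light naphtha, raffinate drop out. Binding constraints: oxygenate mass and energy.
Solving gives x1 = 1.0074, x2 = 2.2503.
Hence cost = 96.59·1.0074 + 75.78·2.2503 = $267.8325.

$267.83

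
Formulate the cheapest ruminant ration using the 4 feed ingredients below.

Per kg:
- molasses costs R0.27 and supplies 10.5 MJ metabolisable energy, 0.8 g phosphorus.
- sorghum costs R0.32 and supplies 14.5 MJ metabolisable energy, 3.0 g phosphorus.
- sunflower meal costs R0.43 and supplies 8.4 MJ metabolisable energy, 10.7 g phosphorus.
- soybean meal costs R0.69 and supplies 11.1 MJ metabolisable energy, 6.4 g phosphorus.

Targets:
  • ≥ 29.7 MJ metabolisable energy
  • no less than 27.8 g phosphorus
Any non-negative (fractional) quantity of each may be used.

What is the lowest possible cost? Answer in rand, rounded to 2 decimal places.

Let x1 = kg of molasses, x2 = kg of sorghum, x3 = kg of sunflower meal, x4 = kg of soybean meal.
Minimize 0.27x1 + 0.32x2 + 0.43x3 + 0.69x4 with:
  10.5x1 + 14.5x2 + 8.4x3 + 11.1x4 ≥ 29.7   (metabolisable energy)
  0.8x1 + 3x2 + 10.7x3 + 6.4x4 ≥ 27.8   (phosphorus)
  x1, x2, x3, x4 ≥ 0.
The optimal basis is {sorghum, sunflower meal}; molasses, soybean meal drop out. Binding constraints: metabolisable energy and phosphorus.
So sorghum = 0.6485 kg, sunflower meal = 2.416 kg.
Objective = 0.32·0.6485 + 0.43·2.416 = 1.2464.

R1.25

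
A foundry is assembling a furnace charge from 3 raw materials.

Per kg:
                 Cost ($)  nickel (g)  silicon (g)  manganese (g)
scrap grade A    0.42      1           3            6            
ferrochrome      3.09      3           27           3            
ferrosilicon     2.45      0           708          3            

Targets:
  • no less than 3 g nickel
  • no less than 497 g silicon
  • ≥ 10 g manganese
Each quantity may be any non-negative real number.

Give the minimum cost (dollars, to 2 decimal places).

Set it up as a linear program. Let x1 = kg of scrap grade A, x2 = kg of ferrochrome, x3 = kg of ferrosilicon.
Minimise 0.42x1 + 3.09x2 + 2.45x3 subject to:
  1x1 + 3x2 ≥ 3   (nickel)
  3x1 + 27x2 + 708x3 ≥ 497   (silicon)
  6x1 + 3x2 + 3x3 ≥ 10   (manganese)
  x1, x2, x3 ≥ 0.
The minimum-cost mix takes nothing from ferrochrome — only scrap grade A, ferrosilicon. The nickel and silicon requirements are met with equality.
So scrap grade A = 3 kg, ferrosilicon = 0.6893 kg.
Objective = 0.42·3 + 2.45·0.6893 = 2.9488.

$2.95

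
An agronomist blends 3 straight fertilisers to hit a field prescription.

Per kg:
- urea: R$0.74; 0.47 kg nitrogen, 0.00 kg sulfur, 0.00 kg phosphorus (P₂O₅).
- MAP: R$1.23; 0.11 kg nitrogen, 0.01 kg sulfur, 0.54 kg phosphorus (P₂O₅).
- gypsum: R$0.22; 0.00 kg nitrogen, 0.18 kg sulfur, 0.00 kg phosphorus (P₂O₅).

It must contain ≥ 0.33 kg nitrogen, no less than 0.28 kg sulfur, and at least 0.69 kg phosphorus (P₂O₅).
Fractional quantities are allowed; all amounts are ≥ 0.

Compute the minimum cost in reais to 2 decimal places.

R$2.20

Let x1 = kg of urea, x2 = kg of MAP, x3 = kg of gypsum.
min 0.74x1 + 1.23x2 + 0.22x3 s.t.:
  0.47x1 + 0.11x2 ≥ 0.33   (nitrogen)
  0.01x2 + 0.18x3 ≥ 0.28   (sulfur)
  0.54x2 ≥ 0.69   (phosphorus (P₂O₅))
  x1, x2, x3 ≥ 0.
The optimal mix uses every input. Binding constraints: nitrogen, sulfur, phosphorus (P₂O₅).
That vertex is x1 = 0.4031, x2 = 1.278, x3 = 1.485.
Hence cost = 0.74·0.4031 + 1.23·1.278 + 0.22·1.485 = R$2.1969.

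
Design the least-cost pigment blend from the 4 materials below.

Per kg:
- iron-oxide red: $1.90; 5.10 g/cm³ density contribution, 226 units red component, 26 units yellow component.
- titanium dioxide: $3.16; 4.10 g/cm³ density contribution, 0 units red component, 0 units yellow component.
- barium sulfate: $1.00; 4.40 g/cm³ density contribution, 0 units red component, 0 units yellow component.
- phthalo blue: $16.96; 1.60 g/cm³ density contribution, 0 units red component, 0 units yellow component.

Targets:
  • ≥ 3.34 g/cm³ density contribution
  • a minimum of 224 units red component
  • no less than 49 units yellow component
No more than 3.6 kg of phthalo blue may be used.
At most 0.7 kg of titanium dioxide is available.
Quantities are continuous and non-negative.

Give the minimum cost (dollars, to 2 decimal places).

$3.58

Set it up as a linear program. Let x1 = kg of iron-oxide red, x2 = kg of titanium dioxide, x3 = kg of barium sulfate, x4 = kg of phthalo blue.
Minimize 1.9x1 + 3.16x2 + 1x3 + 16.96x4 with:
  5.1x1 + 4.1x2 + 4.4x3 + 1.6x4 ≥ 3.34   (density contribution)
  226x1 ≥ 224   (red component)
  26x1 ≥ 49   (yellow component)
  x4 ≤ 3.6
  x2 ≤ 0.7
  x1, x2, x3, x4 ≥ 0.
The cheapest feasible vertex uses only iron-oxide red; titanium dioxide, barium sulfate, phthalo blue are not used. There the yellow component constraint is tight.
That vertex is x1 = 1.885.
Objective = 1.9·1.885 = 3.5815.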